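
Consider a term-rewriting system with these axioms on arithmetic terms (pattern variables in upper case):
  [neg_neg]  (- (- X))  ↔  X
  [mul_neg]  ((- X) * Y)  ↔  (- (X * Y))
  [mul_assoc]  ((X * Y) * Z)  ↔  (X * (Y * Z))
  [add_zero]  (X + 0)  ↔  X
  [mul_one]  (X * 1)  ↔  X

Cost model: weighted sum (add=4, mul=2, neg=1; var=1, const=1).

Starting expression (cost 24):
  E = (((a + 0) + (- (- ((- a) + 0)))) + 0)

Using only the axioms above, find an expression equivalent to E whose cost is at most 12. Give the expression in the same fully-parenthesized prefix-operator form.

step 1: add_zero (→) rewrites ((- a) + 0) into (- a), now (((a + 0) + (- (- (- a)))) + 0)
step 2: add_zero (→) rewrites (((a + 0) + (- (- (- a)))) + 0) into ((a + 0) + (- (- (- a))))
step 3: neg_neg (→) rewrites (- (- a)) into a, reaching cost 12 (bound 12)

((a + 0) + (- a))   [cost 12]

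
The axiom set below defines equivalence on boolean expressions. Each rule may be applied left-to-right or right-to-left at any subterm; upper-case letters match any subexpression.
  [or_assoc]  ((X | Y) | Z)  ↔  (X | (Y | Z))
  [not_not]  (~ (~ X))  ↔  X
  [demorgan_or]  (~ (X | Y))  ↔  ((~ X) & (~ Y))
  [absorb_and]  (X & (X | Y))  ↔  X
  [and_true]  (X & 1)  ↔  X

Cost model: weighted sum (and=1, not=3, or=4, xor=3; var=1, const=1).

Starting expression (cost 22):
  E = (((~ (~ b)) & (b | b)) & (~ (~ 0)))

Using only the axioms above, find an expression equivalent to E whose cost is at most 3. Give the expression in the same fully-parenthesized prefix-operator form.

1. [not_not →] (~ (~ b))  →  b;  E = ((b & (b | b)) & (~ (~ 0)))
2. [not_not →] (~ (~ 0))  →  0;  E = ((b & (b | b)) & 0)
3. [absorb_and →] (b & (b | b))  →  b;  cost 3 ≤ 3, done

(b & 0)   [cost 3]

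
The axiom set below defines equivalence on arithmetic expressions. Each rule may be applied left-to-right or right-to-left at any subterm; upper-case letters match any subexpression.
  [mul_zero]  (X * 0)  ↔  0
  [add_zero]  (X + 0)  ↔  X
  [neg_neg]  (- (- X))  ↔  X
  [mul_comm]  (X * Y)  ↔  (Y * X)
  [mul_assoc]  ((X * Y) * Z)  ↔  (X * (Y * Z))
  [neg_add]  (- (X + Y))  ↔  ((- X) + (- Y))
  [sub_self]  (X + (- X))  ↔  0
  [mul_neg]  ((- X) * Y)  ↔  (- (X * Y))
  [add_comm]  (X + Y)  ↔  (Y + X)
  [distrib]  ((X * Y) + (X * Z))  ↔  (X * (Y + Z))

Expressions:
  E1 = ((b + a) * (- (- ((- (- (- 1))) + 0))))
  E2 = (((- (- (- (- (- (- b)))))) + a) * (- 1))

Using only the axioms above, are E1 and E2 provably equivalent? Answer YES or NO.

step 1: neg_neg (→) rewrites (- (- 1)) into 1, now ((b + a) * (- (- ((- 1) + 0))))
step 2: add_zero (→) rewrites ((- 1) + 0) into (- 1), now ((b + a) * (- (- (- 1))))
step 3: neg_neg (→) rewrites (- (- (- 1))) into (- 1), now ((b + a) * (- 1))
step 4: neg_neg (←) rewrites b into (- (- b)), now (((- (- b)) + a) * (- 1))
step 5: neg_neg (←) rewrites b into (- (- b)), now (((- (- (- (- b)))) + a) * (- 1))
step 6: neg_neg (←) rewrites b into (- (- b)), which is E2

YES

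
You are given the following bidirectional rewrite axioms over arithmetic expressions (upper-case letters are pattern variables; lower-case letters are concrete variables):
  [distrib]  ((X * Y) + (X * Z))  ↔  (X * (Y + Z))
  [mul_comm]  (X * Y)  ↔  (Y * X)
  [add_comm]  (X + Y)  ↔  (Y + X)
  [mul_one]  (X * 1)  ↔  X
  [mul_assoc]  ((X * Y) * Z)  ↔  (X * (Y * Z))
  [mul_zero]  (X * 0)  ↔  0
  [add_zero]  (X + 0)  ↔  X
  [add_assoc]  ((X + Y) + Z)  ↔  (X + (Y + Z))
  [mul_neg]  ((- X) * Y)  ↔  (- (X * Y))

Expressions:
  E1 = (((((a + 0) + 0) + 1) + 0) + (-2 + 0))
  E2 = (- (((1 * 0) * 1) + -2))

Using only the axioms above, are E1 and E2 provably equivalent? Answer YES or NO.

All listed rules preserve value, hence provable equivalence implies equal values everywhere; look for a separating assignment.
a=0 gives E1 ↦ -1, E2 ↦ 2; values differ ⇒ not provably equivalent.

NO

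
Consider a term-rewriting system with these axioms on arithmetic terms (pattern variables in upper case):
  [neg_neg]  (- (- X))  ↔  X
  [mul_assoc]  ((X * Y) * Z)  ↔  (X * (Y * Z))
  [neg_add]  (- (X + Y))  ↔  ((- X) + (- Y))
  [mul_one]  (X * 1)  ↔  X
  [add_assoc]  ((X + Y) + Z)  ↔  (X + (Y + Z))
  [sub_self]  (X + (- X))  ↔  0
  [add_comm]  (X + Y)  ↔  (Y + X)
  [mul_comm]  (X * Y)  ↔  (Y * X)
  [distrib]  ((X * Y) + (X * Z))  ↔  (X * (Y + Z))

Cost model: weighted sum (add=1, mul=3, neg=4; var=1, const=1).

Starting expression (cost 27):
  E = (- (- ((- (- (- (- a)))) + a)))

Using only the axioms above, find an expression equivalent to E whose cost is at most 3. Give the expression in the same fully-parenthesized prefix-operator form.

1. [neg_neg →] (- (- (- a)))  →  (- a);  E = (- (- ((- (- a)) + a)))
2. [neg_neg →] (- (- a))  →  a;  E = (- (- (a + a)))
3. [neg_neg →] (- (- (a + a)))  →  (a + a);  cost 3 ≤ 3, done

(a + a)   [cost 3]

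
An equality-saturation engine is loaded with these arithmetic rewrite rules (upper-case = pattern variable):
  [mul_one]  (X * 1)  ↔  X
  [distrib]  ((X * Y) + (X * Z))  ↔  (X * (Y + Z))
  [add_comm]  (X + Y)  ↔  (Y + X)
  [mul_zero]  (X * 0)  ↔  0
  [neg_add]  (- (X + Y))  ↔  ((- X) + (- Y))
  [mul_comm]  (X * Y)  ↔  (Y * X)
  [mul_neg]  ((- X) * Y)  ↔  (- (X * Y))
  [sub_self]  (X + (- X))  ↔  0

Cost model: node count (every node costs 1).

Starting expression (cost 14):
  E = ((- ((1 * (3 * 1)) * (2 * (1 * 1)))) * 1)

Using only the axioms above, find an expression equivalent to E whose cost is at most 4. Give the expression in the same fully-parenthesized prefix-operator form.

(1) ((- ((1 * (3 * 1)) * (2 * (1 * 1)))) * 1)  =[mul_one →]=  (- ((1 * (3 * 1)) * (2 * (1 * 1))))
(2) ((1 * (3 * 1)) * (2 * (1 * 1)))  =[mul_comm →]=  ((2 * (1 * 1)) * (1 * (3 * 1)))    ⊢ (- ((2 * (1 * 1)) * (1 * (3 * 1))))
(3) (1 * 1)  =[mul_one →]=  1    ⊢ (- ((2 * 1) * (1 * (3 * 1))))
(4) (2 * 1)  =[mul_one →]=  2    ⊢ (- (2 * (1 * (3 * 1))))
(5) (1 * (3 * 1))  =[mul_comm →]=  ((3 * 1) * 1)    ⊢ (- (2 * ((3 * 1) * 1)))
(6) (3 * 1)  =[mul_one →]=  3    ⊢ (- (2 * (3 * 1)))
(7) (3 * 1)  =[mul_one →]=  3    ⊢ cost 4, within 4

(- (2 * 3))   [cost 4]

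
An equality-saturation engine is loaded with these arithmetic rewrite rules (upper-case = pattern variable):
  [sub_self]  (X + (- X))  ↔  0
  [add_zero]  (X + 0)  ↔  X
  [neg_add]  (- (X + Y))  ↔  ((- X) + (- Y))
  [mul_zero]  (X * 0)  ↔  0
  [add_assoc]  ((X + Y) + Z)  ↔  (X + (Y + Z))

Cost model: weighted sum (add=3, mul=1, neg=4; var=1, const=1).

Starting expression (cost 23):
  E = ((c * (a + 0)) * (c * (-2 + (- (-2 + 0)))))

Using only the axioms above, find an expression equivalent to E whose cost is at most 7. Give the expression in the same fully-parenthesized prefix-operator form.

((c * a) * (c * 0))   [cost 7]

step 1: add_zero (→) rewrites (a + 0) into a, now ((c * a) * (c * (-2 + (- (-2 + 0)))))
step 2: add_zero (→) rewrites (-2 + 0) into -2, now ((c * a) * (c * (-2 + (- -2))))
step 3: sub_self (→) rewrites (-2 + (- -2)) into 0, reaching cost 7 (bound 7)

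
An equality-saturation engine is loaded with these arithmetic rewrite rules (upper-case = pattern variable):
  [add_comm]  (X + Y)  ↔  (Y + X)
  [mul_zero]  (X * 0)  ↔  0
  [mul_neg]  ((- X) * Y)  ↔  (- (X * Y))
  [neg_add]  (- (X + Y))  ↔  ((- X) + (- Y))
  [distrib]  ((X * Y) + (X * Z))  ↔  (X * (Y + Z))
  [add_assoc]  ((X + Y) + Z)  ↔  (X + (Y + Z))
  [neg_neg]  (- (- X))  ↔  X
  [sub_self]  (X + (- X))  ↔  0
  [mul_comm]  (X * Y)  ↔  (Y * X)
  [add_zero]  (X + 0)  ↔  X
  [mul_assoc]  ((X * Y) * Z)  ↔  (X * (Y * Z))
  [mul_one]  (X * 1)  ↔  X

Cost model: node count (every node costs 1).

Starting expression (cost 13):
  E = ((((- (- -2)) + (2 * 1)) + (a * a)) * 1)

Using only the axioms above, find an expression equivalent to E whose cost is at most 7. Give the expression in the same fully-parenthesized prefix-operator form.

step 1: mul_one (→) rewrites (2 * 1) into 2, now ((((- (- -2)) + 2) + (a * a)) * 1)
step 2: neg_neg (→) rewrites (- (- -2)) into -2, now (((-2 + 2) + (a * a)) * 1)
step 3: mul_one (→) rewrites (((-2 + 2) + (a * a)) * 1) into ((-2 + 2) + (a * a)), reaching cost 7 (bound 7)

((-2 + 2) + (a * a))   [cost 7]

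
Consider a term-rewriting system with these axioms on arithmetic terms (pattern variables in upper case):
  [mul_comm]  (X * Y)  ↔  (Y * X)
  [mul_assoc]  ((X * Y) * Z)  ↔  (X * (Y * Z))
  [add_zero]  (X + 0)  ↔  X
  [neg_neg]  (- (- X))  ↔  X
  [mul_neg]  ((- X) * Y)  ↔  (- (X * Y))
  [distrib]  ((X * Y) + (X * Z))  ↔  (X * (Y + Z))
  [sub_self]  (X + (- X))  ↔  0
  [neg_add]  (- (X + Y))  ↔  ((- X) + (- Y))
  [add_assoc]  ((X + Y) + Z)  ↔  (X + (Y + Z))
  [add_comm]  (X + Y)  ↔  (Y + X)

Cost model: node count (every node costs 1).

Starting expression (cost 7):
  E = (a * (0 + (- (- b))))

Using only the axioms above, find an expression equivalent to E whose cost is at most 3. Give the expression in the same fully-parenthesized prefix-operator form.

(a * b)   [cost 3]

step 1: neg_neg (→) rewrites (- (- b)) into b, now (a * (0 + b))
step 2: add_comm (→) rewrites (0 + b) into (b + 0), now (a * (b + 0))
step 3: add_zero (→) rewrites (b + 0) into b, reaching cost 3 (bound 3)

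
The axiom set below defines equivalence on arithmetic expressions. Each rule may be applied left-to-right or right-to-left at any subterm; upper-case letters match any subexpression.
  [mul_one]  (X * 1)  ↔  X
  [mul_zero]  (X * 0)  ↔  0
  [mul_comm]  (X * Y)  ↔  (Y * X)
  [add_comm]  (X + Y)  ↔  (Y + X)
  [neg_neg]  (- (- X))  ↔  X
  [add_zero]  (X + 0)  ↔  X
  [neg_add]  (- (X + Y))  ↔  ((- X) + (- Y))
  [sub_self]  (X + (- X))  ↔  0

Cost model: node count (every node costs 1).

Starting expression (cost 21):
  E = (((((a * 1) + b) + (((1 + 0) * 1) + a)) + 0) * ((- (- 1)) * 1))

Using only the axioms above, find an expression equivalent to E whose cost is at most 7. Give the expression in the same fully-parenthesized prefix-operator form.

((a + b) + (1 + a))   [cost 7]

step 1: add_zero (→) rewrites (1 + 0) into 1, now (((((a * 1) + b) + ((1 * 1) + a)) + 0) * ((- (- 1)) * 1))
step 2: neg_neg (→) rewrites (- (- 1)) into 1, now (((((a * 1) + b) + ((1 * 1) + a)) + 0) * (1 * 1))
step 3: mul_one (→) rewrites (a * 1) into a, now ((((a + b) + ((1 * 1) + a)) + 0) * (1 * 1))
step 4: mul_one (→) rewrites (1 * 1) into 1, now ((((a + b) + ((1 * 1) + a)) + 0) * 1)
step 5: mul_one (→) rewrites (1 * 1) into 1, now ((((a + b) + (1 + a)) + 0) * 1)
step 6: mul_one (→) rewrites ((((a + b) + (1 + a)) + 0) * 1) into (((a + b) + (1 + a)) + 0)
step 7: add_zero (→) rewrites (((a + b) + (1 + a)) + 0) into ((a + b) + (1 + a)), reaching cost 7 (bound 7)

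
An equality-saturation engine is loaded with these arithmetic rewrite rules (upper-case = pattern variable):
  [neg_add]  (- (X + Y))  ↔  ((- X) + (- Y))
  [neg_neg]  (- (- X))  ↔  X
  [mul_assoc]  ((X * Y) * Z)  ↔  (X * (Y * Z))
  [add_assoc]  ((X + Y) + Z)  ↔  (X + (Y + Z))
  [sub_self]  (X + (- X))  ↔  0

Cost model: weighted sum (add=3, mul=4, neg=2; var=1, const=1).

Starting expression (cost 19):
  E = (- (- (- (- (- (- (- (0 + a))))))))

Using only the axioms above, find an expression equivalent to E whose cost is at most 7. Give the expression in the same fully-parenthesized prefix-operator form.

step 1: neg_neg (→) rewrites (- (- (- (0 + a)))) into (- (0 + a)), now (- (- (- (- (- (0 + a))))))
step 2: neg_neg (→) rewrites (- (- (0 + a))) into (0 + a), now (- (- (- (0 + a))))
step 3: neg_neg (→) rewrites (- (- (0 + a))) into (0 + a), reaching cost 7 (bound 7)

(- (0 + a))   [cost 7]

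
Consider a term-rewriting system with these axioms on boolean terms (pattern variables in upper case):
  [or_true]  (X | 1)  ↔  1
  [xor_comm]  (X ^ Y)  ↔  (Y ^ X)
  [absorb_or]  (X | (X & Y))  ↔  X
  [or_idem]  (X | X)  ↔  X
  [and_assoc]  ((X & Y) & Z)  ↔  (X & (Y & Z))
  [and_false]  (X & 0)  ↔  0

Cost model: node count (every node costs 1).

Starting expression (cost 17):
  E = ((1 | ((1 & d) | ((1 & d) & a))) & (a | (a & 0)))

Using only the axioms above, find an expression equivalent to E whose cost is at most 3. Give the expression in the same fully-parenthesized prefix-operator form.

(1 & a)   [cost 3]

(1) ((1 & d) | ((1 & d) & a))  =[absorb_or →]=  (1 & d)    ⊢ ((1 | (1 & d)) & (a | (a & 0)))
(2) (a | (a & 0))  =[absorb_or →]=  a    ⊢ ((1 | (1 & d)) & a)
(3) (1 | (1 & d))  =[absorb_or →]=  1    ⊢ cost 3, within 3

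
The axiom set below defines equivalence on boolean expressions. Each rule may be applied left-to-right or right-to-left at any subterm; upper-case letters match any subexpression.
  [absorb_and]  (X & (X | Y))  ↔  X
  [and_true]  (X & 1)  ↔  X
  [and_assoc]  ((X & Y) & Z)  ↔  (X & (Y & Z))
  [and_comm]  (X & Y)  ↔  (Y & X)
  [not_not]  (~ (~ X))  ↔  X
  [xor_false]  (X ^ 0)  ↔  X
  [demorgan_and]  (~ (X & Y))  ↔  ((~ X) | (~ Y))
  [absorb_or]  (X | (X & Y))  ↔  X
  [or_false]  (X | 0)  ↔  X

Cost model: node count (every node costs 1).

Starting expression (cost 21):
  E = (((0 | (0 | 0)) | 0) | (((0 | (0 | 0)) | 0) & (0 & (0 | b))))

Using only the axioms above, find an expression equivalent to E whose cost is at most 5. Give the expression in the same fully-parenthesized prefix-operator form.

((0 | 0) | 0)   [cost 5]

(1) (0 & (0 | b))  =[absorb_and →]=  0    ⊢ (((0 | (0 | 0)) | 0) | (((0 | (0 | 0)) | 0) & 0))
(2) (((0 | (0 | 0)) | 0) | (((0 | (0 | 0)) | 0) & 0))  =[absorb_or →]=  ((0 | (0 | 0)) | 0)
(3) (0 | 0)  =[or_false →]=  0    ⊢ cost 5, within 5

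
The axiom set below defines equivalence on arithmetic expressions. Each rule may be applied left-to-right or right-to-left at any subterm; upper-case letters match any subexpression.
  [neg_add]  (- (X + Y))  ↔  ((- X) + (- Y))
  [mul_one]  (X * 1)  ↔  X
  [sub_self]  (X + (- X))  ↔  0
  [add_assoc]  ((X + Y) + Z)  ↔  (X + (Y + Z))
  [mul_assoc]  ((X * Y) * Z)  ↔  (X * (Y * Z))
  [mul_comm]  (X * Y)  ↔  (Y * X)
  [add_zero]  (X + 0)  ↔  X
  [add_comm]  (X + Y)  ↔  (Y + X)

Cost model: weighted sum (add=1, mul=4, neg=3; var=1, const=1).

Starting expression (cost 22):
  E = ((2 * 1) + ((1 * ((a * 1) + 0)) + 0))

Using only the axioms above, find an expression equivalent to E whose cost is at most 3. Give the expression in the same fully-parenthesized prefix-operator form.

(2 + a)   [cost 3]

1. [mul_one →] (a * 1)  →  a;  E = ((2 * 1) + ((1 * (a + 0)) + 0))
2. [mul_comm →] (1 * (a + 0))  →  ((a + 0) * 1);  E = ((2 * 1) + (((a + 0) * 1) + 0))
3. [add_zero →] (((a + 0) * 1) + 0)  →  ((a + 0) * 1);  E = ((2 * 1) + ((a + 0) * 1))
4. [add_zero →] (a + 0)  →  a;  E = ((2 * 1) + (a * 1))
5. [mul_one →] (2 * 1)  →  2;  E = (2 + (a * 1))
6. [mul_one →] (a * 1)  →  a;  cost 3 ≤ 3, done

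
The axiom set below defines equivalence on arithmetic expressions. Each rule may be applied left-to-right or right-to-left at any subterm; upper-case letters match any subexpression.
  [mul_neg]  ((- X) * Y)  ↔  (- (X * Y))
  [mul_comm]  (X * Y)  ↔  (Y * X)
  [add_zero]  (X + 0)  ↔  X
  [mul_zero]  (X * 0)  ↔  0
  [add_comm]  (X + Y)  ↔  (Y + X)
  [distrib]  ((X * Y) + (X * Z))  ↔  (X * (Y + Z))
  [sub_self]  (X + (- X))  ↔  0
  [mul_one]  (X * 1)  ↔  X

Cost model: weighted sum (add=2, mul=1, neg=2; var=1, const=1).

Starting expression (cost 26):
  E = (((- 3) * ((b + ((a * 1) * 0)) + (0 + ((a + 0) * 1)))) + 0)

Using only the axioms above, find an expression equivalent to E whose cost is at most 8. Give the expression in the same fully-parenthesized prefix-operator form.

((- 3) * (a + b))   [cost 8]

(1) (((- 3) * ((b + ((a * 1) * 0)) + (0 + ((a + 0) * 1)))) + 0)  =[add_zero →]=  ((- 3) * ((b + ((a * 1) * 0)) + (0 + ((a + 0) * 1))))
(2) (0 + ((a + 0) * 1))  =[add_comm →]=  (((a + 0) * 1) + 0)    ⊢ ((- 3) * ((b + ((a * 1) * 0)) + (((a + 0) * 1) + 0)))
(3) (a + 0)  =[add_zero →]=  a    ⊢ ((- 3) * ((b + ((a * 1) * 0)) + ((a * 1) + 0)))
(4) (a * 1)  =[mul_one →]=  a    ⊢ ((- 3) * ((b + (a * 0)) + ((a * 1) + 0)))
(5) (b + (a * 0))  =[add_comm →]=  ((a * 0) + b)    ⊢ ((- 3) * (((a * 0) + b) + ((a * 1) + 0)))
(6) ((a * 1) + 0)  =[add_zero →]=  (a * 1)    ⊢ ((- 3) * (((a * 0) + b) + (a * 1)))
(7) ((a * 0) + b)  =[add_comm →]=  (b + (a * 0))    ⊢ ((- 3) * ((b + (a * 0)) + (a * 1)))
(8) ((b + (a * 0)) + (a * 1))  =[add_comm →]=  ((a * 1) + (b + (a * 0)))    ⊢ ((- 3) * ((a * 1) + (b + (a * 0))))
(9) (a * 0)  =[mul_zero →]=  0    ⊢ ((- 3) * ((a * 1) + (b + 0)))
(10) (b + 0)  =[add_zero →]=  b    ⊢ ((- 3) * ((a * 1) + b))
(11) (a * 1)  =[mul_one →]=  a    ⊢ cost 8, within 8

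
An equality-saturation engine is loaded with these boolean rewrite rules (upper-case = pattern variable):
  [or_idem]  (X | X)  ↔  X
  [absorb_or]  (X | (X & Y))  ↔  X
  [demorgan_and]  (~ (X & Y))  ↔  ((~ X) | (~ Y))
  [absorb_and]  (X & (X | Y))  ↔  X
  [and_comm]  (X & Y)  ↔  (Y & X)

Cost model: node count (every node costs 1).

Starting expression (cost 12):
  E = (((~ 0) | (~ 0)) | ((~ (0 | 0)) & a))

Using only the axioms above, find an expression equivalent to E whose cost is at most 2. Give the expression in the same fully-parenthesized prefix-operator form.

(~ 0)   [cost 2]

step 1: or_idem (→) rewrites (0 | 0) into 0, now (((~ 0) | (~ 0)) | ((~ 0) & a))
step 2: or_idem (→) rewrites ((~ 0) | (~ 0)) into (~ 0), now ((~ 0) | ((~ 0) & a))
step 3: absorb_or (→) rewrites ((~ 0) | ((~ 0) & a)) into (~ 0), reaching cost 2 (bound 2)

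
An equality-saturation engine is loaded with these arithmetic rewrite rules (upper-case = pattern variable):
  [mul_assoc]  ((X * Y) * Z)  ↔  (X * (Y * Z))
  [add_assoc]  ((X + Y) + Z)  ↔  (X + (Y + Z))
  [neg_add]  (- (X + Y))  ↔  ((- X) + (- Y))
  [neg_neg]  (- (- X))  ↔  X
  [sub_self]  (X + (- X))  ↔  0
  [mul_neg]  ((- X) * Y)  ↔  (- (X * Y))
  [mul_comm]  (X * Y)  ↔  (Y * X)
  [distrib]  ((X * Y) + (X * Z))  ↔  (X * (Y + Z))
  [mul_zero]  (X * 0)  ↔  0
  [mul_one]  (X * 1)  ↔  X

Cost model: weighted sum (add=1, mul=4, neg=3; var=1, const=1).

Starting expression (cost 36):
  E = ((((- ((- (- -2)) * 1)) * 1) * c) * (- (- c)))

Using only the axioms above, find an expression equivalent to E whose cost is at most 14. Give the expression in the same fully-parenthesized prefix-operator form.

step 1: neg_neg (→) rewrites (- (- -2)) into -2, now ((((- (-2 * 1)) * 1) * c) * (- (- c)))
step 2: mul_assoc (→) rewrites ((((- (-2 * 1)) * 1) * c) * (- (- c))) into (((- (-2 * 1)) * 1) * (c * (- (- c))))
step 3: mul_one (→) rewrites (-2 * 1) into -2, now (((- -2) * 1) * (c * (- (- c))))
step 4: mul_one (→) rewrites ((- -2) * 1) into (- -2), now ((- -2) * (c * (- (- c))))
step 5: mul_comm (→) rewrites ((- -2) * (c * (- (- c)))) into ((c * (- (- c))) * (- -2))
step 6: neg_neg (→) rewrites (- (- c)) into c, reaching cost 14 (bound 14)

((c * c) * (- -2))   [cost 14]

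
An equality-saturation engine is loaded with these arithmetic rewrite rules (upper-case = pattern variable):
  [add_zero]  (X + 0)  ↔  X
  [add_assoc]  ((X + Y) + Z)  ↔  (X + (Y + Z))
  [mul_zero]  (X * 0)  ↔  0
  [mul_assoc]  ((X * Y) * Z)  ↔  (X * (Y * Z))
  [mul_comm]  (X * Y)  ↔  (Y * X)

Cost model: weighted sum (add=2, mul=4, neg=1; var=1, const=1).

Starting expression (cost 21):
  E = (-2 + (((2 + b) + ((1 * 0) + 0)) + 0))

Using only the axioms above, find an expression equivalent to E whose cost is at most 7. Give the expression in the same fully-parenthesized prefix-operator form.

(-2 + (2 + b))   [cost 7]

(1) (1 * 0)  =[mul_zero →]=  0    ⊢ (-2 + (((2 + b) + (0 + 0)) + 0))
(2) (0 + 0)  =[add_zero →]=  0    ⊢ (-2 + (((2 + b) + 0) + 0))
(3) (((2 + b) + 0) + 0)  =[add_zero →]=  ((2 + b) + 0)    ⊢ (-2 + ((2 + b) + 0))
(4) ((2 + b) + 0)  =[add_zero →]=  (2 + b)    ⊢ cost 7, within 7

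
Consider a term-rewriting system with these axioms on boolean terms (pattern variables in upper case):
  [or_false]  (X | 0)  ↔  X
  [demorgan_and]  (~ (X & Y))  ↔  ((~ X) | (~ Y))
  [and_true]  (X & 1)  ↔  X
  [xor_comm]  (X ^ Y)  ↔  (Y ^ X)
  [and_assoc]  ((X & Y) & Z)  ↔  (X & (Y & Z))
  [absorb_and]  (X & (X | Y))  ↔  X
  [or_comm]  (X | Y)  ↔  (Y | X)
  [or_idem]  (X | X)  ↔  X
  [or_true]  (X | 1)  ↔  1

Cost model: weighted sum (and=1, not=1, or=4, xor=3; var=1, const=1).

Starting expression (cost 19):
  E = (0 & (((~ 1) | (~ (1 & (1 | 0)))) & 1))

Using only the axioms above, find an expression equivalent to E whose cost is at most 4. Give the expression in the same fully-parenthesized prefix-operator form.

(0 & (~ 1))   [cost 4]

1. [absorb_and →] (1 & (1 | 0))  →  1;  E = (0 & (((~ 1) | (~ 1)) & 1))
2. [or_idem →] ((~ 1) | (~ 1))  →  (~ 1);  E = (0 & ((~ 1) & 1))
3. [and_true →] ((~ 1) & 1)  →  (~ 1);  cost 4 ≤ 4, done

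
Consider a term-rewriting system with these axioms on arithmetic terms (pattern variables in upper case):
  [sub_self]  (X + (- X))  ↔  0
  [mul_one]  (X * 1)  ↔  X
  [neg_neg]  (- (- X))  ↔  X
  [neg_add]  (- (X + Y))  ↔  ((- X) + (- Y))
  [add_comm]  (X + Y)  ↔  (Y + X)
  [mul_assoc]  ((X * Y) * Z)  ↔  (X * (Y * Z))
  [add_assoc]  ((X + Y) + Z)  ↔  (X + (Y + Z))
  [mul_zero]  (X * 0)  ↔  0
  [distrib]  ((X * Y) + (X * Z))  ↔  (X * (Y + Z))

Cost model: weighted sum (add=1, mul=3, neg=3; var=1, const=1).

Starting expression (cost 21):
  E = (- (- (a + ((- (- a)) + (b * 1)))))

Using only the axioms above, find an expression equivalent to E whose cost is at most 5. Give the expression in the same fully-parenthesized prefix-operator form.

(a + (a + b))   [cost 5]

step 1: mul_one (→) rewrites (b * 1) into b, now (- (- (a + ((- (- a)) + b))))
step 2: neg_neg (→) rewrites (- (- a)) into a, now (- (- (a + (a + b))))
step 3: neg_neg (→) rewrites (- (- (a + (a + b)))) into (a + (a + b)), reaching cost 5 (bound 5)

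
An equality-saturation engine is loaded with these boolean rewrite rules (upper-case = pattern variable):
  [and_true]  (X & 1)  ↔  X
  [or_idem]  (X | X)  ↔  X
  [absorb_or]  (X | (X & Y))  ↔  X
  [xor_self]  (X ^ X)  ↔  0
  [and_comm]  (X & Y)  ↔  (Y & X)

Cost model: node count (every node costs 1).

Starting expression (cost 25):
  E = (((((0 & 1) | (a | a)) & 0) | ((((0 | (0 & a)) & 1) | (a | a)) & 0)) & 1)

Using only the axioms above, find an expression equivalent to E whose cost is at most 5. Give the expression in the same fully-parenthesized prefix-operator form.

step 1: absorb_or (→) rewrites (0 | (0 & a)) into 0, now (((((0 & 1) | (a | a)) & 0) | (((0 & 1) | (a | a)) & 0)) & 1)
step 2: or_idem (→) rewrites ((((0 & 1) | (a | a)) & 0) | (((0 & 1) | (a | a)) & 0)) into (((0 & 1) | (a | a)) & 0), now ((((0 & 1) | (a | a)) & 0) & 1)
step 3: and_true (→) rewrites ((((0 & 1) | (a | a)) & 0) & 1) into (((0 & 1) | (a | a)) & 0)
step 4: or_idem (→) rewrites (a | a) into a, now (((0 & 1) | a) & 0)
step 5: and_true (→) rewrites (0 & 1) into 0, reaching cost 5 (bound 5)

((0 | a) & 0)   [cost 5]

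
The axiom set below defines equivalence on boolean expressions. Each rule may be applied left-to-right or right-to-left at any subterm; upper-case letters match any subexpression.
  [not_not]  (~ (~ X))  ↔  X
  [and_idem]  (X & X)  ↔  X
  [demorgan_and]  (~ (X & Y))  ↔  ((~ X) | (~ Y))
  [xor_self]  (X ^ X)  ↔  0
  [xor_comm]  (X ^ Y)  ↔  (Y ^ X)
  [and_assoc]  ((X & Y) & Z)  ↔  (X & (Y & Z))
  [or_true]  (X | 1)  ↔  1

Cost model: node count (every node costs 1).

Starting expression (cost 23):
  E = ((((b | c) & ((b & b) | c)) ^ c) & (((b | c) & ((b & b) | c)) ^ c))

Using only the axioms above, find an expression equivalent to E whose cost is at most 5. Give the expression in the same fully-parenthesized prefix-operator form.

(1) ((((b | c) & ((b & b) | c)) ^ c) & (((b | c) & ((b & b) | c)) ^ c))  =[and_idem →]=  (((b | c) & ((b & b) | c)) ^ c)
(2) (b & b)  =[and_idem →]=  b    ⊢ (((b | c) & (b | c)) ^ c)
(3) ((b | c) & (b | c))  =[and_idem →]=  (b | c)    ⊢ cost 5, within 5

((b | c) ^ c)   [cost 5]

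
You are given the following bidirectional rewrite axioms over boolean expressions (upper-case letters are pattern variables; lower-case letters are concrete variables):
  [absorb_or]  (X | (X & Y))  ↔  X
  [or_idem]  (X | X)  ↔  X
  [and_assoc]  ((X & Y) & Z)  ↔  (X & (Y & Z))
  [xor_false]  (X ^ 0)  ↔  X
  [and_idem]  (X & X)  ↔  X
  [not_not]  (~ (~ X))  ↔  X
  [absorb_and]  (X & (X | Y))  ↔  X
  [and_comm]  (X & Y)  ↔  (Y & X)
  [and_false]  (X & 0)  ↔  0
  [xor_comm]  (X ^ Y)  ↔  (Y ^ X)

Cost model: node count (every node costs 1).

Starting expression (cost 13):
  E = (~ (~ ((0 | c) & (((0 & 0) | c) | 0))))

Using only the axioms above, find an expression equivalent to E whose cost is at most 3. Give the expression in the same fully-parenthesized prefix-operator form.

(0 | c)   [cost 3]

(1) (0 & 0)  =[and_idem →]=  0    ⊢ (~ (~ ((0 | c) & ((0 | c) | 0))))
(2) (~ (~ ((0 | c) & ((0 | c) | 0))))  =[not_not →]=  ((0 | c) & ((0 | c) | 0))
(3) ((0 | c) & ((0 | c) | 0))  =[absorb_and →]=  (0 | c)    ⊢ cost 3, within 3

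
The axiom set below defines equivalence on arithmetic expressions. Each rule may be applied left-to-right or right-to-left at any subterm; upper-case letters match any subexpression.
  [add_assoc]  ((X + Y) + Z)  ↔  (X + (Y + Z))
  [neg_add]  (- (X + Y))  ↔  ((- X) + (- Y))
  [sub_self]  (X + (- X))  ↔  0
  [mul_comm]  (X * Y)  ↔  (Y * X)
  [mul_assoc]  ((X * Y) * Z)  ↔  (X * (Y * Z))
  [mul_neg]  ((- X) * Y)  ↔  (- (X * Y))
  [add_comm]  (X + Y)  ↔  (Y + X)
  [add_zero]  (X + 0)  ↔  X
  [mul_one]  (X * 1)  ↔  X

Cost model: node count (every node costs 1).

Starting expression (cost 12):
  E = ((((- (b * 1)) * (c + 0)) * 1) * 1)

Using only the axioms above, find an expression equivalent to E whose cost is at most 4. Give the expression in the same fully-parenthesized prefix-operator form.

((- b) * c)   [cost 4]

step 1: mul_one (→) rewrites ((((- (b * 1)) * (c + 0)) * 1) * 1) into (((- (b * 1)) * (c + 0)) * 1)
step 2: add_zero (→) rewrites (c + 0) into c, now (((- (b * 1)) * c) * 1)
step 3: mul_one (→) rewrites (((- (b * 1)) * c) * 1) into ((- (b * 1)) * c)
step 4: mul_one (→) rewrites (b * 1) into b, reaching cost 4 (bound 4)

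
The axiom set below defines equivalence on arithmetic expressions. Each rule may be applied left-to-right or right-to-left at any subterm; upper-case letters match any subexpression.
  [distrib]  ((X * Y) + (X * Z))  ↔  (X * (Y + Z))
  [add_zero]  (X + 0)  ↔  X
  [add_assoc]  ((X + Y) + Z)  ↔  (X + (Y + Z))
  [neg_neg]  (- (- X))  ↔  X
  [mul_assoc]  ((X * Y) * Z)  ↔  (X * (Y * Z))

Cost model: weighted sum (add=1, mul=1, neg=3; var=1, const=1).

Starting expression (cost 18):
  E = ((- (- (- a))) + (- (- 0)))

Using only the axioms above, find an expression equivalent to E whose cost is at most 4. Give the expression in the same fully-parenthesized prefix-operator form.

(1) (- (- 0))  =[neg_neg →]=  0    ⊢ ((- (- (- a))) + 0)
(2) (- (- a))  =[neg_neg →]=  a    ⊢ ((- a) + 0)
(3) ((- a) + 0)  =[add_zero →]=  (- a)    ⊢ cost 4, within 4

(- a)   [cost 4]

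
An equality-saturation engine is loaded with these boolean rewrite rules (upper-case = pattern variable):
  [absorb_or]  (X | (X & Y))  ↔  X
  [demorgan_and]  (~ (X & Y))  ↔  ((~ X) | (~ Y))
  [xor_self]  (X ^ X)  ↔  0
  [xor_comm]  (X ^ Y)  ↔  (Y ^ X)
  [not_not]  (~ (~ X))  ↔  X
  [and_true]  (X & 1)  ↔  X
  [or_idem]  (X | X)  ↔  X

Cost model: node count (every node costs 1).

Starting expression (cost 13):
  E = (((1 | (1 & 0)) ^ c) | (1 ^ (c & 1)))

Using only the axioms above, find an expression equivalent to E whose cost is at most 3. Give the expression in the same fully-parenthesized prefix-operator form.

(1 ^ c)   [cost 3]

1. [absorb_or →] (1 | (1 & 0))  →  1;  E = ((1 ^ c) | (1 ^ (c & 1)))
2. [and_true →] (c & 1)  →  c;  E = ((1 ^ c) | (1 ^ c))
3. [or_idem →] ((1 ^ c) | (1 ^ c))  →  (1 ^ c);  cost 3 ≤ 3, done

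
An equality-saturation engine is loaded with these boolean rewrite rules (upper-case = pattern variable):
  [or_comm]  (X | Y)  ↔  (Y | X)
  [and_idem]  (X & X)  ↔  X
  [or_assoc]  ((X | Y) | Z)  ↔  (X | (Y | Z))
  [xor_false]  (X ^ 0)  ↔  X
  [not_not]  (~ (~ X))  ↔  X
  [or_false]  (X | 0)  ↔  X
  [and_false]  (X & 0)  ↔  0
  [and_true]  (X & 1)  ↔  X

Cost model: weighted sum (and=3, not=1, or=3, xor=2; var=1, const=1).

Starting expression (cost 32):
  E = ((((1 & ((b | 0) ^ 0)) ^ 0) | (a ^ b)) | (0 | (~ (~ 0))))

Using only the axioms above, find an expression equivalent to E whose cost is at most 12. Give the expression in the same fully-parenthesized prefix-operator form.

((1 & b) | (a ^ b))   [cost 12]

step 1: xor_false (→) rewrites ((1 & ((b | 0) ^ 0)) ^ 0) into (1 & ((b | 0) ^ 0)), now (((1 & ((b | 0) ^ 0)) | (a ^ b)) | (0 | (~ (~ 0))))
step 2: not_not (→) rewrites (~ (~ 0)) into 0, now (((1 & ((b | 0) ^ 0)) | (a ^ b)) | (0 | 0))
step 3: or_false (→) rewrites (0 | 0) into 0, now (((1 & ((b | 0) ^ 0)) | (a ^ b)) | 0)
step 4: or_false (→) rewrites (b | 0) into b, now (((1 & (b ^ 0)) | (a ^ b)) | 0)
step 5: xor_false (→) rewrites (b ^ 0) into b, now (((1 & b) | (a ^ b)) | 0)
step 6: or_false (→) rewrites (((1 & b) | (a ^ b)) | 0) into ((1 & b) | (a ^ b)), reaching cost 12 (bound 12)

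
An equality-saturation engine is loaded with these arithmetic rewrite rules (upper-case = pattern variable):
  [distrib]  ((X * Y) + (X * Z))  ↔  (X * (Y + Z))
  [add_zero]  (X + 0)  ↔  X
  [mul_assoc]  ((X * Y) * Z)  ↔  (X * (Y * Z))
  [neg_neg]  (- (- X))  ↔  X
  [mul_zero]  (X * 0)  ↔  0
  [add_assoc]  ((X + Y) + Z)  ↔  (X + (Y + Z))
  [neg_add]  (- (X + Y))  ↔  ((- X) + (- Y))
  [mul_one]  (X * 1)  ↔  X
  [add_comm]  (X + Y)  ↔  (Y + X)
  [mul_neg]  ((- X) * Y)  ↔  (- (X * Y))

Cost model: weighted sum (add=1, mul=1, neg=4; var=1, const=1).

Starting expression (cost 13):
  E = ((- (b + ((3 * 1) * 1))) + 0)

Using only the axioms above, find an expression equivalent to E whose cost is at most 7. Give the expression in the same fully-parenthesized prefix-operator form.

step 1: mul_one (→) rewrites (3 * 1) into 3, now ((- (b + (3 * 1))) + 0)
step 2: mul_one (→) rewrites (3 * 1) into 3, now ((- (b + 3)) + 0)
step 3: add_zero (→) rewrites ((- (b + 3)) + 0) into (- (b + 3)), reaching cost 7 (bound 7)

(- (b + 3))   [cost 7]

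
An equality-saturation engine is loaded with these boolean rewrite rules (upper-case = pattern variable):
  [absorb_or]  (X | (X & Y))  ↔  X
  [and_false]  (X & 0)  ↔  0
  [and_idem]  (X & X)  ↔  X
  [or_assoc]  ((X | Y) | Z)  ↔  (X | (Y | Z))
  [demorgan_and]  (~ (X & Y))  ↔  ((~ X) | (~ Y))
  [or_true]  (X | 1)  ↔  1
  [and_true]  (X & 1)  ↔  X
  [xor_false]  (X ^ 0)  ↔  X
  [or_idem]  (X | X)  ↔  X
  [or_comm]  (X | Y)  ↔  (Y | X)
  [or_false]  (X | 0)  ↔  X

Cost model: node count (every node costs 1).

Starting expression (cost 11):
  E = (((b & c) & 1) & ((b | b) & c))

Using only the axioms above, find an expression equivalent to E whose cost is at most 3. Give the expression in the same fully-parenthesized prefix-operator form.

(b & c)   [cost 3]

step 1: or_idem (→) rewrites (b | b) into b, now (((b & c) & 1) & (b & c))
step 2: and_true (→) rewrites ((b & c) & 1) into (b & c), now ((b & c) & (b & c))
step 3: and_idem (→) rewrites ((b & c) & (b & c)) into (b & c), reaching cost 3 (bound 3)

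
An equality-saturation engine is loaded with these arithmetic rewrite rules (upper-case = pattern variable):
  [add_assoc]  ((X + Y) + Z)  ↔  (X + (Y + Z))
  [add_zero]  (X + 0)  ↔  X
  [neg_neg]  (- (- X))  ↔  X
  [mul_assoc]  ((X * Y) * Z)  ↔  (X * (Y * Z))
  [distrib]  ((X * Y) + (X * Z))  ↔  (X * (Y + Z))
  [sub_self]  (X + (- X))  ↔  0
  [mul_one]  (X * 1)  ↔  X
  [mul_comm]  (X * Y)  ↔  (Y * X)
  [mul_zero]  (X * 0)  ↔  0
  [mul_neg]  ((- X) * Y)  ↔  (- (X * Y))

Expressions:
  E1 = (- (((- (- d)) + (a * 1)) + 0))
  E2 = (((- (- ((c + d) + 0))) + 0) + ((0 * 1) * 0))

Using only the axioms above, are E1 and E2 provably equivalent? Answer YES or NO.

NO

The axioms are sound identities: if E1 ↔* E2 then E1 and E2 evaluate identically under any assignment.
Under a=0, c=0, d=1: E1 evaluates to -1, E2 to 1. Distinct ⇒ no rewrite sequence connects them.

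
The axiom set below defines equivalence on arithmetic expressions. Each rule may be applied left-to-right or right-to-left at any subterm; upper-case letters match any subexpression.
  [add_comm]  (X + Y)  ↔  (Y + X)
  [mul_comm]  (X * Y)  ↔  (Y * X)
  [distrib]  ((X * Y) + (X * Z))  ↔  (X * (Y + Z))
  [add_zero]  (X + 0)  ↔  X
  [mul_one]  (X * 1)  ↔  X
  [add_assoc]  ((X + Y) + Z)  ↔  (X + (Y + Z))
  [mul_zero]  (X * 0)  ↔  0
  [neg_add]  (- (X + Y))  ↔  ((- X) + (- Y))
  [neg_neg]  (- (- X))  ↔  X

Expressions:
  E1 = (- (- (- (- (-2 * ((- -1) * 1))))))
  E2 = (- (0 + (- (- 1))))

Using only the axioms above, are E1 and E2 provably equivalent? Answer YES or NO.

NO

All listed rules preserve value, hence provable equivalence implies equal values everywhere; look for a separating assignment.
the empty assignment (no variables occur) gives E1 ↦ -2, E2 ↦ -1; values differ ⇒ not provably equivalent.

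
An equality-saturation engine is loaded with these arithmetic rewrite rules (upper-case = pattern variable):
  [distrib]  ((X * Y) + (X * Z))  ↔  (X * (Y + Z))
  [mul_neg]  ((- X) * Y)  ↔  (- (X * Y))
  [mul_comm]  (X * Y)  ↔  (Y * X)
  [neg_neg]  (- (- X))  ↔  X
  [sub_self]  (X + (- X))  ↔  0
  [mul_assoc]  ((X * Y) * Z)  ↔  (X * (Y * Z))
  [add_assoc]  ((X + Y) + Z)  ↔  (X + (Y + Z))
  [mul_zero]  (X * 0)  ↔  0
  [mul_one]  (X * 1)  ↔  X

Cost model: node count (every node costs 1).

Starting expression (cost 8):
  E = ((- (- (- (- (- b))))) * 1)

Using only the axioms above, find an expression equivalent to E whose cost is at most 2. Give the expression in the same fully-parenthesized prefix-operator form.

(- b)   [cost 2]

step 1: neg_neg (→) rewrites (- (- (- b))) into (- b), now ((- (- (- b))) * 1)
step 2: mul_neg (→) rewrites ((- (- (- b))) * 1) into (- ((- (- b)) * 1))
step 3: mul_one (→) rewrites ((- (- b)) * 1) into (- (- b)), now (- (- (- b)))
step 4: neg_neg (→) rewrites (- (- b)) into b, reaching cost 2 (bound 2)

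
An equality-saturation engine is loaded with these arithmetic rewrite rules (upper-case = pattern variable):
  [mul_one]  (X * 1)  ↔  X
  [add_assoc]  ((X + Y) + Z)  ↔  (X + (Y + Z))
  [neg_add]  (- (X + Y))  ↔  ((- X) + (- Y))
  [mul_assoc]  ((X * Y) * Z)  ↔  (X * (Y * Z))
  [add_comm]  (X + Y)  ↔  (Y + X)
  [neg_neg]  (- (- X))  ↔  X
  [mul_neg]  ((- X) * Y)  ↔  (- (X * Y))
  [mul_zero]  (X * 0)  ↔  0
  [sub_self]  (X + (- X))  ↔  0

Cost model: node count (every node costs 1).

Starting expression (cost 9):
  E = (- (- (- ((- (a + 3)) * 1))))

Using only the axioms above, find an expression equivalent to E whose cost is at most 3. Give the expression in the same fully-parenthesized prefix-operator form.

step 1: mul_one (→) rewrites ((- (a + 3)) * 1) into (- (a + 3)), now (- (- (- (- (a + 3)))))
step 2: neg_neg (→) rewrites (- (- (- (a + 3)))) into (- (a + 3)), now (- (- (a + 3)))
step 3: neg_neg (→) rewrites (- (- (a + 3))) into (a + 3), reaching cost 3 (bound 3)

(a + 3)   [cost 3]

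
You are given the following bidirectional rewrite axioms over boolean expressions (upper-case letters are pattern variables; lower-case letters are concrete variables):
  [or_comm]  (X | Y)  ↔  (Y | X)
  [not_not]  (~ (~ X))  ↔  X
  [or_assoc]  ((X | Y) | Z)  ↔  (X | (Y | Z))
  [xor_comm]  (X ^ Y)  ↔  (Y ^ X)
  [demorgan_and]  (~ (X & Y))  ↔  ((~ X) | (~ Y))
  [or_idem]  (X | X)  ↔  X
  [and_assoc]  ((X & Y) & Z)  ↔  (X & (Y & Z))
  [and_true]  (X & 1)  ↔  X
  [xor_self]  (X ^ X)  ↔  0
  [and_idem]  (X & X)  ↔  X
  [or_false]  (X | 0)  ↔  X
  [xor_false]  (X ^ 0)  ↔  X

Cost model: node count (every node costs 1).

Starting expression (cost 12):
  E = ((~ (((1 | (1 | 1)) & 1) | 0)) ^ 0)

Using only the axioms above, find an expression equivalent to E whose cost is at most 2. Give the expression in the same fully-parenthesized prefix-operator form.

step 1: xor_false (→) rewrites ((~ (((1 | (1 | 1)) & 1) | 0)) ^ 0) into (~ (((1 | (1 | 1)) & 1) | 0))
step 2: or_false (→) rewrites (((1 | (1 | 1)) & 1) | 0) into ((1 | (1 | 1)) & 1), now (~ ((1 | (1 | 1)) & 1))
step 3: or_idem (→) rewrites (1 | 1) into 1, now (~ ((1 | 1) & 1))
step 4: or_idem (→) rewrites (1 | 1) into 1, now (~ (1 & 1))
step 5: and_idem (→) rewrites (1 & 1) into 1, reaching cost 2 (bound 2)

(~ 1)   [cost 2]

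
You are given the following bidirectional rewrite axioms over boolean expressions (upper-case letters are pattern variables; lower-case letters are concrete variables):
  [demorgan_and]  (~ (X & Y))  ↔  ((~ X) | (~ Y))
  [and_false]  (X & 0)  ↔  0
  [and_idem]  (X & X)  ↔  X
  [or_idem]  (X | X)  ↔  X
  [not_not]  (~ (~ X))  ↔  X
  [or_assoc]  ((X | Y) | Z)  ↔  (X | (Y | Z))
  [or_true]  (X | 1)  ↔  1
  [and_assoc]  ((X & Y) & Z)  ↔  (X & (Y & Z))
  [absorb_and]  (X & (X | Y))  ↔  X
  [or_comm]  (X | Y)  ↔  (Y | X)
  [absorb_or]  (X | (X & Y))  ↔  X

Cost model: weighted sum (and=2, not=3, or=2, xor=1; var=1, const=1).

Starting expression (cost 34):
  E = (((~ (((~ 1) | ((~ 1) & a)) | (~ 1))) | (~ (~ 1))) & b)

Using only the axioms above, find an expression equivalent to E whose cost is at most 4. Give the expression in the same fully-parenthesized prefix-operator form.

(1 & b)   [cost 4]

1. [absorb_or →] ((~ 1) | ((~ 1) & a))  →  (~ 1);  E = (((~ ((~ 1) | (~ 1))) | (~ (~ 1))) & b)
2. [or_idem →] ((~ 1) | (~ 1))  →  (~ 1);  E = (((~ (~ 1)) | (~ (~ 1))) & b)
3. [or_idem →] ((~ (~ 1)) | (~ (~ 1)))  →  (~ (~ 1));  E = ((~ (~ 1)) & b)
4. [not_not →] (~ (~ 1))  →  1;  cost 4 ≤ 4, done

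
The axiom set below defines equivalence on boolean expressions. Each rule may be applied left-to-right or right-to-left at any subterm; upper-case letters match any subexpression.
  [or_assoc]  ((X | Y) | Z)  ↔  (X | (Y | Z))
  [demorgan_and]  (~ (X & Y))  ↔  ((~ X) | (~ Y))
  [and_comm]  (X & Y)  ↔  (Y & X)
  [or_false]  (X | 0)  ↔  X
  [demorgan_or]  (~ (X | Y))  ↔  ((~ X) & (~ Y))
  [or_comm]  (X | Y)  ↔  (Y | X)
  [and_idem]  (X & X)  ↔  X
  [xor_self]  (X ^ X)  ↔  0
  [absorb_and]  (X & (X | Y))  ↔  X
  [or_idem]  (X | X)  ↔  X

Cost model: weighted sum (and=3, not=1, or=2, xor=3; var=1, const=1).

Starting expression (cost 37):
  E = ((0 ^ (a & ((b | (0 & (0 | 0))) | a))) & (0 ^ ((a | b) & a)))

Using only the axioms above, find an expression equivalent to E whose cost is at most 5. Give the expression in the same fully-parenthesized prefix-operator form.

(1) (0 & (0 | 0))  =[absorb_and →]=  0    ⊢ ((0 ^ (a & ((b | 0) | a))) & (0 ^ ((a | b) & a)))
(2) ((b | 0) | a)  =[or_comm →]=  (a | (b | 0))    ⊢ ((0 ^ (a & (a | (b | 0)))) & (0 ^ ((a | b) & a)))
(3) (b | 0)  =[or_false →]=  b    ⊢ ((0 ^ (a & (a | b))) & (0 ^ ((a | b) & a)))
(4) ((a | b) & a)  =[and_comm →]=  (a & (a | b))    ⊢ ((0 ^ (a & (a | b))) & (0 ^ (a & (a | b))))
(5) ((0 ^ (a & (a | b))) & (0 ^ (a & (a | b))))  =[and_idem →]=  (0 ^ (a & (a | b)))
(6) (a & (a | b))  =[absorb_and →]=  a    ⊢ cost 5, within 5

(0 ^ a)   [cost 5]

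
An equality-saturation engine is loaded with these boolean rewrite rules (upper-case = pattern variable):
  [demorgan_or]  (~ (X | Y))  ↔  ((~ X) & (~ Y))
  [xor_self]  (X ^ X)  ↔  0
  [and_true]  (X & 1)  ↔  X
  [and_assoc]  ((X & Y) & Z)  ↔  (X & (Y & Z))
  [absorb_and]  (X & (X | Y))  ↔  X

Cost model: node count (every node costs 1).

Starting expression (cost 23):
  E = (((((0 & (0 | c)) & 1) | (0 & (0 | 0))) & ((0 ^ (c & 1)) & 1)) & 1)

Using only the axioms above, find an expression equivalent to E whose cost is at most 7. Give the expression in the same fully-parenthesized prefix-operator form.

1. [and_true →] ((0 & (0 | c)) & 1)  →  (0 & (0 | c));  E = ((((0 & (0 | c)) | (0 & (0 | 0))) & ((0 ^ (c & 1)) & 1)) & 1)
2. [absorb_and →] (0 & (0 | c))  →  0;  E = (((0 | (0 & (0 | 0))) & ((0 ^ (c & 1)) & 1)) & 1)
3. [and_true →] ((0 ^ (c & 1)) & 1)  →  (0 ^ (c & 1));  E = (((0 | (0 & (0 | 0))) & (0 ^ (c & 1))) & 1)
4. [and_true →] (c & 1)  →  c;  E = (((0 | (0 & (0 | 0))) & (0 ^ c)) & 1)
5. [absorb_and →] (0 & (0 | 0))  →  0;  E = (((0 | 0) & (0 ^ c)) & 1)
6. [and_true →] (((0 | 0) & (0 ^ c)) & 1)  →  ((0 | 0) & (0 ^ c));  cost 7 ≤ 7, done

((0 | 0) & (0 ^ c))   [cost 7]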